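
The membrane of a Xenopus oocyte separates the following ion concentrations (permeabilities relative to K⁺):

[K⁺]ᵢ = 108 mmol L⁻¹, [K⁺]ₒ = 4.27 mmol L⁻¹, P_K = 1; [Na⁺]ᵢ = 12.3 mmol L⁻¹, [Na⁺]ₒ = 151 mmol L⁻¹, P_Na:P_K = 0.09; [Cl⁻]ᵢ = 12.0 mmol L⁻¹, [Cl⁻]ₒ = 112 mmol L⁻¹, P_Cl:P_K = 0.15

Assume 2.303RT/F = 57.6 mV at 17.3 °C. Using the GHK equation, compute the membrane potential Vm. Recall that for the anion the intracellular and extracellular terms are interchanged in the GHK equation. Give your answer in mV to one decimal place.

Vm = 57.6 · log₁₀[(Σ P·[cation]ₒ + Σ P·[anion]ᵢ) / (Σ P·[cation]ᵢ + Σ P·[anion]ₒ)]
Numerator = 1×4.27 + 0.09×151 + 0.15×12.0 = 19.66
Denominator = 1×108 + 0.09×12.3 + 0.15×112 = 125.9
Vm = 57.6 · log₁₀(0.15615) = 57.6 × (-0.8065) = -46.45 mV

-46.5 mV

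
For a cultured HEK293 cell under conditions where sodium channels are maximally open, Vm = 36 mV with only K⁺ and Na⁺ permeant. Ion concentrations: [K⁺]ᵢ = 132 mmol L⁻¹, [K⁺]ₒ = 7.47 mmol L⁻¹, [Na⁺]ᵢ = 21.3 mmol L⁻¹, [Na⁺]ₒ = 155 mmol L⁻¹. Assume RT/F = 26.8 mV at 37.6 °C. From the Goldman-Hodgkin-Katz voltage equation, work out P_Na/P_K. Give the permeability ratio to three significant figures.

6.79

Let α = P_Na/P_K. GHK: Vm = 26.8·ln[(Kₒ + α·Naₒ)/(Kᵢ + α·Naᵢ)].
e^(Vm/26.8) = e^(36.0/26.8) = 3.8316
So 3.8316·(Kᵢ + α·Naᵢ) = Kₒ + α·Naₒ → α = (3.8316·132.0 − 7.47) / (155.0 − 3.8316·21.3)
α = (505.8 − 7.47) / (155.0 − 81.61) = 498.3/73.39 = 6.79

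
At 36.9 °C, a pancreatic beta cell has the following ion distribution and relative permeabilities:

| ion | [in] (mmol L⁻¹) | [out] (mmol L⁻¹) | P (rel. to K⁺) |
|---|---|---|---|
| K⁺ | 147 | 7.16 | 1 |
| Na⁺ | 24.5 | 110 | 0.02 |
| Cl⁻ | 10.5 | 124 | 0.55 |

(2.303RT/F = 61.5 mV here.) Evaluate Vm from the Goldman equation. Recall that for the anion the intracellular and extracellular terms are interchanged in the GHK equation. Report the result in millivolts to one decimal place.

Vm = 61.5 · log₁₀[(Σ P·[cation]ₒ + Σ P·[anion]ᵢ) / (Σ P·[cation]ᵢ + Σ P·[anion]ₒ)]
Numerator = 1×7.16 + 0.02×110 + 0.55×10.5 = 15.13
Denominator = 1×147 + 0.02×24.5 + 0.55×124 = 215.7
Vm = 61.5 · log₁₀(0.07017) = 61.5 × (-1.1538) = -70.96 mV

-71.0 mV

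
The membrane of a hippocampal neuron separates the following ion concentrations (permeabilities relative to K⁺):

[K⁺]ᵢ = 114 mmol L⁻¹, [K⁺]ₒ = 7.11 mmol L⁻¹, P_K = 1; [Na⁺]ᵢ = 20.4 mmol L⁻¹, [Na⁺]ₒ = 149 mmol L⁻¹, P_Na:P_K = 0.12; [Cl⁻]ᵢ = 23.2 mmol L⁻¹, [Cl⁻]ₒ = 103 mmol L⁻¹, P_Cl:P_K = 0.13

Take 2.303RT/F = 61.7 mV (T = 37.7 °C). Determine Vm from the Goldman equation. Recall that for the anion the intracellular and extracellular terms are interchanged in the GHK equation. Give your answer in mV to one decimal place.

Vm = 61.7 · log₁₀[(Σ P·[cation]ₒ + Σ P·[anion]ᵢ) / (Σ P·[cation]ᵢ + Σ P·[anion]ₒ)]
Numerator = 1×7.11 + 0.12×149 + 0.13×23.2 = 28.01
Denominator = 1×114 + 0.12×20.4 + 0.13×103 = 129.8
Vm = 61.7 · log₁₀(0.2157) = 61.7 × (-0.6662) = -41.10 mV

-41.1 mV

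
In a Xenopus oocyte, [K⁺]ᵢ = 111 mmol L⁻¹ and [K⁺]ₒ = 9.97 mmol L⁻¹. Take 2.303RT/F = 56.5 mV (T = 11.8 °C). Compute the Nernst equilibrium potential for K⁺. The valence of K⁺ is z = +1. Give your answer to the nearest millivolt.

-59 mV

E = (56.5/z) · log₁₀([K⁺]_out/[K⁺]_in) with z = +1.
= (56.5/1) · log₁₀(9.97/111) = 56.50 · log₁₀(0.08982)
= 56.50 · (-1.0466) = -59.13 mV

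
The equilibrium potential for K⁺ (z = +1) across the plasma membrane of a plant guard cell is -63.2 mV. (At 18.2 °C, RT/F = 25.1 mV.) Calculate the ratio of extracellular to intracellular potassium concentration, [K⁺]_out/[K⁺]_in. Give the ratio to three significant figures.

0.0806

ln([out]/[in]) = E·z/(25.1) = -63.2 × 1 / 25.1 = -2.5179
[out]/[in] = e^(-2.5179) = 0.08063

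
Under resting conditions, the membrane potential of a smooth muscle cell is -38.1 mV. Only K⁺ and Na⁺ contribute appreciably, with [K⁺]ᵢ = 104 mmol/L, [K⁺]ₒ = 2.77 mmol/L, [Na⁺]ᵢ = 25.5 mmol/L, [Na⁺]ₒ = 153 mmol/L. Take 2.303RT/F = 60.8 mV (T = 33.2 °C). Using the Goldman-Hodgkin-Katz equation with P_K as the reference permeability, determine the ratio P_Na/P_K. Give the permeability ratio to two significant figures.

Let α = P_Na/P_K. GHK: Vm = 60.8·log₁₀[(Kₒ + α·Naₒ)/(Kᵢ + α·Naᵢ)].
10^(Vm/60.8) = 10^(-38.1/60.8) = 0.23624
So 0.23624·(Kᵢ + α·Naᵢ) = Kₒ + α·Naₒ → α = (0.23624·104.0 − 2.77) / (153.0 − 0.23624·25.5)
α = (24.57 − 2.77) / (153.0 − 6.024) = 21.8/147 = 0.1483

0.15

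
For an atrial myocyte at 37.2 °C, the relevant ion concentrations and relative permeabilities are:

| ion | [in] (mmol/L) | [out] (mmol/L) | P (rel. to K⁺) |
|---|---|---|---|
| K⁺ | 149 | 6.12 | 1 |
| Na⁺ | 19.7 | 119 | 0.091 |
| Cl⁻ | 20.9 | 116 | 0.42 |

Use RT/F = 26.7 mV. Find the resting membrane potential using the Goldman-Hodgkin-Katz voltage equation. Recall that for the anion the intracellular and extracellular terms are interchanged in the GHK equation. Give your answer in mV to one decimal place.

Vm = 26.7 · ln[(Σ P·[cation]ₒ + Σ P·[anion]ᵢ) / (Σ P·[cation]ᵢ + Σ P·[anion]ₒ)]
Numerator = 1×6.12 + 0.091×119 + 0.42×20.9 = 25.73
Denominator = 1×149 + 0.091×19.7 + 0.42×116 = 199.5
Vm = 26.7 · ln(0.12895) = 26.7 × (-2.0483) = -54.69 mV

-54.7 mV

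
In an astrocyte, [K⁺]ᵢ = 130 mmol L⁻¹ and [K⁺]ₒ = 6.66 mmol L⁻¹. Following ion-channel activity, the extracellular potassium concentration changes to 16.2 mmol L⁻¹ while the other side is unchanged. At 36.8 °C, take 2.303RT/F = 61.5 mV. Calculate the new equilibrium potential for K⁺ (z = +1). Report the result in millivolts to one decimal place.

After the shift: [K⁺]_out = 16.2, [K⁺]_in = 130 mmol L⁻¹.
E_new = (61.5/1)·log₁₀(16.2/130) = 61.50 · (-0.9044) = -55.62 mV

-55.6 mV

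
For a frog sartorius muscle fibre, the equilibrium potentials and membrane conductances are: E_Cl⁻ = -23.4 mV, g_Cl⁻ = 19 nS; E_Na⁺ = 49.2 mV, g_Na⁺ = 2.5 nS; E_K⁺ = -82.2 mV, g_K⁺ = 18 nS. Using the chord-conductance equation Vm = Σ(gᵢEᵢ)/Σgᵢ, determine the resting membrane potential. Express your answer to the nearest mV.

-46 mV

Σ gᵢEᵢ = 19·(-23.4) + 2.5·(49.2) + 18·(-82.2) = -1801.20
Σ gᵢ = 19 + 2.5 + 18 = 39.5
Vm = -1801.20 / 39.5 = -45.60 mV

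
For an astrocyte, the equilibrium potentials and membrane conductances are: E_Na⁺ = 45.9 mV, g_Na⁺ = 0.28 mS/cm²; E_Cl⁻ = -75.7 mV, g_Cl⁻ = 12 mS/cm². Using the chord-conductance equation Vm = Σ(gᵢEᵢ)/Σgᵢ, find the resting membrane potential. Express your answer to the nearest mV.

Σ gᵢEᵢ = 0.28·(45.9) + 12·(-75.7) = -895.55
Σ gᵢ = 0.28 + 12 = 12.28
Vm = -895.55 / 12.28 = -72.93 mV

-73 mV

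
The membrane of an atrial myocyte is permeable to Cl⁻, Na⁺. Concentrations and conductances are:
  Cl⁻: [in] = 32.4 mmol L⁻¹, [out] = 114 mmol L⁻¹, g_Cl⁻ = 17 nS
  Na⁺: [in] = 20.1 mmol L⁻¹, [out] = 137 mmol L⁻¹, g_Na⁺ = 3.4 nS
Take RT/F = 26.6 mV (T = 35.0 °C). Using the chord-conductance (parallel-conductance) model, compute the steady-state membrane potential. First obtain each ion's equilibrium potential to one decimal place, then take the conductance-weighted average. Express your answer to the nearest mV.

-19 mV

E_Cl⁻ = (26.6/-1)·ln(114/32.4) = -33.5 mV
E_Na⁺ = (26.6/1)·ln(137/20.1) = 51.1 mV
Vm = (Σ gᵢEᵢ)/(Σ gᵢ) = (17·-33.5 + 3.4·51.1) / (17 + 3.4)
= -395.76 / 20.4 = -19.40 mV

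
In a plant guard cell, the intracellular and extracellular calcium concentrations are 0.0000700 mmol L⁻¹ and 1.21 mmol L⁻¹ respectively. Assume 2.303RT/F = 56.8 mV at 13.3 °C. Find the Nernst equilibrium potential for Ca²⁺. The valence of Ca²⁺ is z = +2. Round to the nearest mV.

120 mV

E = (56.8/z) · log₁₀([Ca²⁺]_out/[Ca²⁺]_in) with z = +2.
= (56.8/2) · log₁₀(1.21/0.0000700) = 28.40 · log₁₀(1.729e+04)
= 28.40 · (4.2377) = 120.35 mV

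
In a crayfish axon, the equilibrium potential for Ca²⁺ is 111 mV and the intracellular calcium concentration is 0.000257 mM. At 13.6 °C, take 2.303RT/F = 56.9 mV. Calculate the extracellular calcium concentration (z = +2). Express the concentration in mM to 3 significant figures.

2.05 mM

Nernst: E = (56.9/2) · log₁₀([out]/[in]), so log₁₀([out]/[in]) = 111.0 × 2 / 56.9 = 3.9016.
[out]/[in] = 10^(3.9016) = 7972.
[out] = 7972 × 0.000257 = 2.049 mM.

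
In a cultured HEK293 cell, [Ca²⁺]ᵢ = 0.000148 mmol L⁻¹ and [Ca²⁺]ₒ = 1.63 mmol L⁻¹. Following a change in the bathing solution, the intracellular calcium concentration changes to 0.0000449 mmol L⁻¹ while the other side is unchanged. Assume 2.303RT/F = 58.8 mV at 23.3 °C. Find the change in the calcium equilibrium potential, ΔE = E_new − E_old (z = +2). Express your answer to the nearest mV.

15 mV

E_old = (58.8/2)·log₁₀(1.63/0.000148) = 118.83 mV
E_new = (58.8/2)·log₁₀(1.63/0.0000449) = 134.06 mV
ΔE = 134.06 − (118.83) = 15.23 mV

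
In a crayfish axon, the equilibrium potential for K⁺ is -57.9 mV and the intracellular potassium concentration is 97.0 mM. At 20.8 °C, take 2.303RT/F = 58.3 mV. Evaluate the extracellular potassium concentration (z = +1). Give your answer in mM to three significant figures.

9.85 mM

Nernst: E = (58.3/1) · log₁₀([out]/[in]), so log₁₀([out]/[in]) = -57.9 × 1 / 58.3 = -0.9931.
[out]/[in] = 10^(-0.9931) = 0.1016.
[out] = 0.1016 × 97.0 = 9.854 mM.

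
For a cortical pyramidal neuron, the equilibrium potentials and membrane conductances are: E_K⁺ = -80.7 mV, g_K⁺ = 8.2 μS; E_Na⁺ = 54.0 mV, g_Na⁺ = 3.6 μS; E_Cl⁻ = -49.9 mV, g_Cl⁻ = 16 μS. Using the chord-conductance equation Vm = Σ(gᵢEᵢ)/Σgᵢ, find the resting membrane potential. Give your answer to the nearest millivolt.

-46 mV

Σ gᵢEᵢ = 8.2·(-80.7) + 3.6·(54.0) + 16·(-49.9) = -1265.74
Σ gᵢ = 8.2 + 3.6 + 16 = 27.8
Vm = -1265.74 / 27.8 = -45.53 mV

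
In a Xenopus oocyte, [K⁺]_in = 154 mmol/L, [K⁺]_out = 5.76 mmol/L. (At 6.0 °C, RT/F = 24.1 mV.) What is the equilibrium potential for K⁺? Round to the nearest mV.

-79 mV

E = (24.1/z) · ln([K⁺]_out/[K⁺]_in) with z = +1.
= (24.1/1) · ln(5.76/154) = 24.10 · ln(0.0374)
= 24.10 · (-3.2860) = -79.19 mV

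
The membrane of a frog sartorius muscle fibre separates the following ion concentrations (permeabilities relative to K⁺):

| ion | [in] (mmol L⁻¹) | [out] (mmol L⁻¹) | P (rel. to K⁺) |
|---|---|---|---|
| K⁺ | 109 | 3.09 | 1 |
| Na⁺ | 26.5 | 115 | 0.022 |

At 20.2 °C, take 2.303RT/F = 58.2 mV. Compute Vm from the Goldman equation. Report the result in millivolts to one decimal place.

-75.1 mV

Vm = 58.2 · log₁₀[(Σ P·[cation]ₒ + Σ P·[anion]ᵢ) / (Σ P·[cation]ᵢ + Σ P·[anion]ₒ)]
Numerator = 1×3.09 + 0.022×115 = 5.62
Denominator = 1×109 + 0.022×26.5 = 109.6
Vm = 58.2 · log₁₀(0.051285) = 58.2 × (-1.2900) = -75.08 mV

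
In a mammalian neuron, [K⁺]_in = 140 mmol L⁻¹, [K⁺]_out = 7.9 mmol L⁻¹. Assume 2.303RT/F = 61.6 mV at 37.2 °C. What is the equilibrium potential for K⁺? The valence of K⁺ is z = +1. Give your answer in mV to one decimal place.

E = (61.6/z) · log₁₀([K⁺]_out/[K⁺]_in) with z = +1.
= (61.6/1) · log₁₀(7.9/140) = 61.60 · log₁₀(0.05643)
= 61.60 · (-1.2485) = -76.91 mV

-76.9 mV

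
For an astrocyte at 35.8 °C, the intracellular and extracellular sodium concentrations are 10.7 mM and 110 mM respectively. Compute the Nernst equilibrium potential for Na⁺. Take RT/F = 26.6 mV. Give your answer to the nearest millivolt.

62 mV

E = (26.6/z) · ln([Na⁺]_out/[Na⁺]_in) with z = +1.
= (26.6/1) · ln(110/10.7) = 26.60 · ln(10.28)
= 26.60 · (2.3302) = 61.98 mV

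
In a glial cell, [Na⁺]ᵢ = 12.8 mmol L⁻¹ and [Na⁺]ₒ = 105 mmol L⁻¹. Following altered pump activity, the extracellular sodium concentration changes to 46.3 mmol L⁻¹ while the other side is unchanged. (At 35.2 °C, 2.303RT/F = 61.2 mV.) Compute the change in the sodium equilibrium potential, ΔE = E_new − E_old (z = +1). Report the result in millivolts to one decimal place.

-21.8 mV

E_old = (61.2/1)·log₁₀(105/12.8) = 55.94 mV
E_new = (61.2/1)·log₁₀(46.3/12.8) = 34.17 mV
ΔE = 34.17 − (55.94) = -21.76 mV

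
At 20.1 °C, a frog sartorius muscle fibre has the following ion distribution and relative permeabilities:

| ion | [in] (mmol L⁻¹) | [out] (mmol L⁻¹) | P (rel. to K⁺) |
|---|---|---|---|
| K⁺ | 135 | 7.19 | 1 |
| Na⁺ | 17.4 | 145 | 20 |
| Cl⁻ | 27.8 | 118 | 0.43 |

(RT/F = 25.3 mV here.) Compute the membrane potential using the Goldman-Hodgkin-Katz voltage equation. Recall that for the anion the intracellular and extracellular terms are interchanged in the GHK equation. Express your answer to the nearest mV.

43 mV

Vm = 25.3 · ln[(Σ P·[cation]ₒ + Σ P·[anion]ᵢ) / (Σ P·[cation]ᵢ + Σ P·[anion]ₒ)]
Numerator = 1×7.19 + 20×145 + 0.43×27.8 = 2919
Denominator = 1×135 + 20×17.4 + 0.43×118 = 533.7
Vm = 25.3 · ln(5.4692) = 25.3 × (1.6991) = 42.99 mV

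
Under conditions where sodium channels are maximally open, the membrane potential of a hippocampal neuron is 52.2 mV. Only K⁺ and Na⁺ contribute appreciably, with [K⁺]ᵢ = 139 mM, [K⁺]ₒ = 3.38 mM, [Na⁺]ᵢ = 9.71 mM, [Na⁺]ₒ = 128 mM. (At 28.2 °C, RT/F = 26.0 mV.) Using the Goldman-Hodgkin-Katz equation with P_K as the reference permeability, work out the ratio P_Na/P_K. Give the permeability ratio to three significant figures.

18.5

Let α = P_Na/P_K. GHK: Vm = 26.0·ln[(Kₒ + α·Naₒ)/(Kᵢ + α·Naᵢ)].
e^(Vm/26.0) = e^(52.2/26.0) = 7.4461
So 7.4461·(Kᵢ + α·Naᵢ) = Kₒ + α·Naₒ → α = (7.4461·139.0 − 3.38) / (128.0 − 7.4461·9.71)
α = (1035 − 3.38) / (128.0 − 72.3) = 1032/55.7 = 18.52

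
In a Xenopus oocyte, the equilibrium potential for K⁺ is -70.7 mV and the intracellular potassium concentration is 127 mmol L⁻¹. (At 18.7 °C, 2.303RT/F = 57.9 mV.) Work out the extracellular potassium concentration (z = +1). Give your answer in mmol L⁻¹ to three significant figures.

Nernst: E = (57.9/1) · log₁₀([out]/[in]), so log₁₀([out]/[in]) = -70.7 × 1 / 57.9 = -1.2211.
[out]/[in] = 10^(-1.2211) = 0.06011.
[out] = 0.06011 × 127 = 7.634 mmol L⁻¹.

7.63 mmol L⁻¹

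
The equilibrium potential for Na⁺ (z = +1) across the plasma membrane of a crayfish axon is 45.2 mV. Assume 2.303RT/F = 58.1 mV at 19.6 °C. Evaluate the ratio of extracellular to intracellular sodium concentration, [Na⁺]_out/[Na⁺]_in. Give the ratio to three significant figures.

6.00

log₁₀([out]/[in]) = E·z/(58.1) = 45.2 × 1 / 58.1 = 0.7780
[out]/[in] = 10^(0.7780) = 5.997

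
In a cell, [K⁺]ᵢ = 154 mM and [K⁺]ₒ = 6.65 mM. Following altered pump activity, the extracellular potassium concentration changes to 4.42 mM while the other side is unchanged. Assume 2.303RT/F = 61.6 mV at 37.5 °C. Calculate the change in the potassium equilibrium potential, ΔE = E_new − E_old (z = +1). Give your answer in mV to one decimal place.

-10.9 mV

E_old = (61.6/1)·log₁₀(6.65/154) = -84.07 mV
E_new = (61.6/1)·log₁₀(4.42/154) = -94.99 mV
ΔE = -94.99 − (-84.07) = -10.93 mV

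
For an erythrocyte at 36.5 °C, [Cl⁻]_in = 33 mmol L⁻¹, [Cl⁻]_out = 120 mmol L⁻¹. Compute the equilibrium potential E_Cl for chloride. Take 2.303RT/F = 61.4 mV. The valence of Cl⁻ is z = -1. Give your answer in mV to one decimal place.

E = (61.4/z) · log₁₀([Cl⁻]_out/[Cl⁻]_in) with z = -1.
For an anion, dividing by z = -1 reverses the sign.
= (61.4/-1) · log₁₀(120/33) = -61.40 · log₁₀(3.636)
= -61.40 · (0.5607) = -34.42 mV

-34.4 mV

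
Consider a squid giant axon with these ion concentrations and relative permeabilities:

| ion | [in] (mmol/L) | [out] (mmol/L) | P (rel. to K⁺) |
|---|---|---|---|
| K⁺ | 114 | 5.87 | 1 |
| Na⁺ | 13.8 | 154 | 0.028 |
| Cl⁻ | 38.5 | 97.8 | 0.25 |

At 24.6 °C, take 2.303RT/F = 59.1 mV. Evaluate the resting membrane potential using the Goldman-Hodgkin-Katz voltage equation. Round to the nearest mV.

Vm = 59.1 · log₁₀[(Σ P·[cation]ₒ + Σ P·[anion]ᵢ) / (Σ P·[cation]ᵢ + Σ P·[anion]ₒ)]
Numerator = 1×5.87 + 0.028×154 + 0.25×38.5 = 19.81
Denominator = 1×114 + 0.028×13.8 + 0.25×97.8 = 138.8
Vm = 59.1 · log₁₀(0.14266) = 59.1 × (-0.8457) = -49.98 mV

-50 mV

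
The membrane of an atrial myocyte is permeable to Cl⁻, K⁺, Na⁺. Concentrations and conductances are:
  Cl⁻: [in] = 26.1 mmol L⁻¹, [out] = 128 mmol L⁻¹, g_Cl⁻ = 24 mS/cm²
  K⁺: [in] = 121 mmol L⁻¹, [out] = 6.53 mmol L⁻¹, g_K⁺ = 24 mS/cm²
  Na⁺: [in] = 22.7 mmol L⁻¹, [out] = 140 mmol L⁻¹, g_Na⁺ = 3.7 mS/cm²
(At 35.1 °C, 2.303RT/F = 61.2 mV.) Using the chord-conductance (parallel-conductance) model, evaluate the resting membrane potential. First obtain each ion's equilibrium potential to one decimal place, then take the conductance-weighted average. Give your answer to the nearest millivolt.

-52 mV

E_Cl⁻ = (61.2/-1)·log₁₀(128/26.1) = -42.3 mV
E_K⁺ = (61.2/1)·log₁₀(6.53/121) = -77.6 mV
E_Na⁺ = (61.2/1)·log₁₀(140/22.7) = 48.4 mV
Vm = (Σ gᵢEᵢ)/(Σ gᵢ) = (24·-42.3 + 24·-77.6 + 3.7·48.4) / (24 + 24 + 3.7)
= -2698.52 / 51.7 = -52.20 mV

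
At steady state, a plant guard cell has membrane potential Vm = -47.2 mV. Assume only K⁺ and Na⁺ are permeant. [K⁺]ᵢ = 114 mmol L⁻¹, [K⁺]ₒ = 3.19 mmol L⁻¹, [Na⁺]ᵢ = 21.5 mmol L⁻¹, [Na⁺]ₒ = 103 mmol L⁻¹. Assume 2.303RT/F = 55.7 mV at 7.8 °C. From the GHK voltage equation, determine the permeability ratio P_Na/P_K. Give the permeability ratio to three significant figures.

0.130

Let α = P_Na/P_K. GHK: Vm = 55.7·log₁₀[(Kₒ + α·Naₒ)/(Kᵢ + α·Naᵢ)].
10^(Vm/55.7) = 10^(-47.2/55.7) = 0.1421
So 0.1421·(Kᵢ + α·Naᵢ) = Kₒ + α·Naₒ → α = (0.1421·114.0 − 3.19) / (103.0 − 0.1421·21.5)
α = (16.2 − 3.19) / (103.0 − 3.055) = 13.01/99.94 = 0.1302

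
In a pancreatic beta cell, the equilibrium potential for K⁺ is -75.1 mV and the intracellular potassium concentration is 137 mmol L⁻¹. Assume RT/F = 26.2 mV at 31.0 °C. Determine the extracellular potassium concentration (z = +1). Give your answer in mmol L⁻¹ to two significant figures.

7.8 mmol L⁻¹

Nernst: E = (26.2/1) · ln([out]/[in]), so ln([out]/[in]) = -75.1 × 1 / 26.2 = -2.8664.
[out]/[in] = e^(-2.8664) = 0.0569.
[out] = 0.0569 × 137 = 7.796 mmol L⁻¹.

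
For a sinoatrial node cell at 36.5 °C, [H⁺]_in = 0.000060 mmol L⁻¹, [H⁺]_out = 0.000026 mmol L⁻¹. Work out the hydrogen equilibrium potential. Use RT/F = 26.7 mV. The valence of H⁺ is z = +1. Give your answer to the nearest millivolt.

-22 mV

E = (26.7/z) · ln([H⁺]_out/[H⁺]_in) with z = +1.
= (26.7/1) · ln(0.000026/0.000060) = 26.70 · ln(0.4333)
= 26.70 · (-0.8362) = -22.33 mV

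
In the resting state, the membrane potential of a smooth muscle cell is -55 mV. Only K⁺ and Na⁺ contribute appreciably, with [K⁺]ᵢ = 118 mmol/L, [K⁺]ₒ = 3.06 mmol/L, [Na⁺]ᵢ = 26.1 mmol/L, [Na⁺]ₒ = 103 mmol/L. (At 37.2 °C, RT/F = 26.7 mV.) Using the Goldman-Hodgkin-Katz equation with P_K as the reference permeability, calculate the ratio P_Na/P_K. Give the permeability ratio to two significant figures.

Let α = P_Na/P_K. GHK: Vm = 26.7·ln[(Kₒ + α·Naₒ)/(Kᵢ + α·Naᵢ)].
e^(Vm/26.7) = e^(-55.0/26.7) = 0.12746
So 0.12746·(Kᵢ + α·Naᵢ) = Kₒ + α·Naₒ → α = (0.12746·118.0 − 3.06) / (103.0 − 0.12746·26.1)
α = (15.04 − 3.06) / (103.0 − 3.327) = 11.98/99.67 = 0.1202

0.12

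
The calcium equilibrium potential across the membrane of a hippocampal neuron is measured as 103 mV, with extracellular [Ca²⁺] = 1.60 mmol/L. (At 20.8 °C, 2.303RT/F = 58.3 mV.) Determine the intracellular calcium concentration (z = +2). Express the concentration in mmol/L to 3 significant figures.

Nernst: E = (58.3/2) · log₁₀([out]/[in]), so log₁₀([out]/[in]) = 103.0 × 2 / 58.3 = 3.5334.
[out]/[in] = 10^(3.5334) = 3415.
[in] = 1.60 / 3415 = 0.0004685 mmol/L.

0.000468 mmol/L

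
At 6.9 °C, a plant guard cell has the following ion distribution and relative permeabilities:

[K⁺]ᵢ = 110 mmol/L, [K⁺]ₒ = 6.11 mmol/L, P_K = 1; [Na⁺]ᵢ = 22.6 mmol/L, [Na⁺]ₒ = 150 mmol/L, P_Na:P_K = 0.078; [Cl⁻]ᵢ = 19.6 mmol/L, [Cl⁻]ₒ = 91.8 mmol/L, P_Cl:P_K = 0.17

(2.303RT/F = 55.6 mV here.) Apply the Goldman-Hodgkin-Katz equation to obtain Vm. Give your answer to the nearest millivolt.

Vm = 55.6 · log₁₀[(Σ P·[cation]ₒ + Σ P·[anion]ᵢ) / (Σ P·[cation]ᵢ + Σ P·[anion]ₒ)]
Numerator = 1×6.11 + 0.078×150 + 0.17×19.6 = 21.14
Denominator = 1×110 + 0.078×22.6 + 0.17×91.8 = 127.4
Vm = 55.6 · log₁₀(0.16599) = 55.6 × (-0.7799) = -43.36 mV

-43 mV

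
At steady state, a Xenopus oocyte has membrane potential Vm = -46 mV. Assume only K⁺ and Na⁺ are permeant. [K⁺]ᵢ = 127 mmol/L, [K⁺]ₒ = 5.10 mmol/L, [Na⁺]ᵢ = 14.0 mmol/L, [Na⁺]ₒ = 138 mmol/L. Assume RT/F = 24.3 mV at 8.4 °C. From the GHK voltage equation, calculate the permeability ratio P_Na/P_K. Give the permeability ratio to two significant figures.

0.10

Let α = P_Na/P_K. GHK: Vm = 24.3·ln[(Kₒ + α·Naₒ)/(Kᵢ + α·Naᵢ)].
e^(Vm/24.3) = e^(-46.0/24.3) = 0.15062
So 0.15062·(Kᵢ + α·Naᵢ) = Kₒ + α·Naₒ → α = (0.15062·127.0 − 5.1) / (138.0 − 0.15062·14.0)
α = (19.13 − 5.1) / (138.0 − 2.109) = 14.03/135.9 = 0.1032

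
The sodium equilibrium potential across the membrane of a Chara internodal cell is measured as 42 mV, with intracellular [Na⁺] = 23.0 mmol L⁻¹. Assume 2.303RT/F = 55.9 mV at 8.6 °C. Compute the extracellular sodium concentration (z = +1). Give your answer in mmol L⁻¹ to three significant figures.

Nernst: E = (55.9/1) · log₁₀([out]/[in]), so log₁₀([out]/[in]) = 42.0 × 1 / 55.9 = 0.7513.
[out]/[in] = 10^(0.7513) = 5.641.
[out] = 5.641 × 23.0 = 129.7 mmol L⁻¹.

130 mmol L⁻¹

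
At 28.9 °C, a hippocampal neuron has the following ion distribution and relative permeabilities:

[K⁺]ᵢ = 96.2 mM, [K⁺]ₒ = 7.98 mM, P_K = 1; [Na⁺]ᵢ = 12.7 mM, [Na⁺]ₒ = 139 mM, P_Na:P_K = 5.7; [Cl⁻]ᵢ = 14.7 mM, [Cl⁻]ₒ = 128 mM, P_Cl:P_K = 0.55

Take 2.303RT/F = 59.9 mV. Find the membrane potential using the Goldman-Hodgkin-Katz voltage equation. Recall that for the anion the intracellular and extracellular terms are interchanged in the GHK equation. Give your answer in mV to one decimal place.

Vm = 59.9 · log₁₀[(Σ P·[cation]ₒ + Σ P·[anion]ᵢ) / (Σ P·[cation]ᵢ + Σ P·[anion]ₒ)]
Numerator = 1×7.98 + 5.7×139 + 0.55×14.7 = 808.4
Denominator = 1×96.2 + 5.7×12.7 + 0.55×128 = 239
Vm = 59.9 · log₁₀(3.3824) = 59.9 × (0.5292) = 31.70 mV

31.7 mV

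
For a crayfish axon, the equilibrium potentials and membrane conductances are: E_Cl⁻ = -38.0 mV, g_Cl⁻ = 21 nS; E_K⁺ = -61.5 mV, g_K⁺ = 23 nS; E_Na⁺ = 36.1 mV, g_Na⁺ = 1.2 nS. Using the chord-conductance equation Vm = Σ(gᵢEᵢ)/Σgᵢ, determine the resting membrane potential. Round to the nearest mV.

-48 mV

Σ gᵢEᵢ = 21·(-38.0) + 23·(-61.5) + 1.2·(36.1) = -2169.18
Σ gᵢ = 21 + 23 + 1.2 = 45.2
Vm = -2169.18 / 45.2 = -47.99 mV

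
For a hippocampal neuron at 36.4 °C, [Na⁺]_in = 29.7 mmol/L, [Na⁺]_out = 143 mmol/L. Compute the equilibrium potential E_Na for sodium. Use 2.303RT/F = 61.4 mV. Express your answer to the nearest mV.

42 mV

E = (61.4/z) · log₁₀([Na⁺]_out/[Na⁺]_in) with z = +1.
= (61.4/1) · log₁₀(143/29.7) = 61.40 · log₁₀(4.815)
= 61.40 · (0.6826) = 41.91 mV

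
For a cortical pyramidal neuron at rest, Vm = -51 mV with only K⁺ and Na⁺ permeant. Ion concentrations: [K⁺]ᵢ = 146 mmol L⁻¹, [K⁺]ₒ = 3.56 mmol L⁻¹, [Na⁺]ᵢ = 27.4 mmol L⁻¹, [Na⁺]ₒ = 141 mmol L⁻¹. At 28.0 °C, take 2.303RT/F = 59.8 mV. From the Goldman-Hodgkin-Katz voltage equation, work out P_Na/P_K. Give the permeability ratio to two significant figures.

Let α = P_Na/P_K. GHK: Vm = 59.8·log₁₀[(Kₒ + α·Naₒ)/(Kᵢ + α·Naᵢ)].
10^(Vm/59.8) = 10^(-51.0/59.8) = 0.14033
So 0.14033·(Kᵢ + α·Naᵢ) = Kₒ + α·Naₒ → α = (0.14033·146.0 − 3.56) / (141.0 − 0.14033·27.4)
α = (20.49 − 3.56) / (141.0 − 3.845) = 16.93/137.2 = 0.1234

0.12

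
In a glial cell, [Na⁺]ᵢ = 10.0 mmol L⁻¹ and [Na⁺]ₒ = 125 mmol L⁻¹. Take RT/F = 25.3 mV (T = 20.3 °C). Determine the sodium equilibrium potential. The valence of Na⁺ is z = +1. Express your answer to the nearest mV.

E = (25.3/z) · ln([Na⁺]_out/[Na⁺]_in) with z = +1.
= (25.3/1) · ln(125/10.0) = 25.30 · ln(12.5)
= 25.30 · (2.5257) = 63.90 mV

64 mV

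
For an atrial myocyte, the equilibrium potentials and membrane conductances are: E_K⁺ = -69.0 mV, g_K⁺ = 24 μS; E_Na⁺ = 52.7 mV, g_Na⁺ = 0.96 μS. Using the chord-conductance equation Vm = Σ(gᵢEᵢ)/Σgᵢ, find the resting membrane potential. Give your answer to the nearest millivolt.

-64 mV

Σ gᵢEᵢ = 24·(-69.0) + 0.96·(52.7) = -1605.41
Σ gᵢ = 24 + 0.96 = 24.96
Vm = -1605.41 / 24.96 = -64.32 mV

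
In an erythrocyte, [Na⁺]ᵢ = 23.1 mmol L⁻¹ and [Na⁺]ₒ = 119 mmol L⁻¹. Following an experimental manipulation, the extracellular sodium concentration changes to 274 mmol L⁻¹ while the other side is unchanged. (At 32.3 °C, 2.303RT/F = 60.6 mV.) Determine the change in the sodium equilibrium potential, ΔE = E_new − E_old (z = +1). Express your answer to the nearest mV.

22 mV

E_old = (60.6/1)·log₁₀(119/23.1) = 43.14 mV
E_new = (60.6/1)·log₁₀(274/23.1) = 65.09 mV
ΔE = 65.09 − (43.14) = 21.95 mV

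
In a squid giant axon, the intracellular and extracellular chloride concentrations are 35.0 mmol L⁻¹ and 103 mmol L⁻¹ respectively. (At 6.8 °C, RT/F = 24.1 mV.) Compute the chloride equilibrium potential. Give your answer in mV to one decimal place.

E = (24.1/z) · ln([Cl⁻]_out/[Cl⁻]_in) with z = -1.
For an anion, dividing by z = -1 reverses the sign.
= (24.1/-1) · ln(103/35.0) = -24.10 · ln(2.943)
= -24.10 · (1.0794) = -26.01 mV

-26.0 mV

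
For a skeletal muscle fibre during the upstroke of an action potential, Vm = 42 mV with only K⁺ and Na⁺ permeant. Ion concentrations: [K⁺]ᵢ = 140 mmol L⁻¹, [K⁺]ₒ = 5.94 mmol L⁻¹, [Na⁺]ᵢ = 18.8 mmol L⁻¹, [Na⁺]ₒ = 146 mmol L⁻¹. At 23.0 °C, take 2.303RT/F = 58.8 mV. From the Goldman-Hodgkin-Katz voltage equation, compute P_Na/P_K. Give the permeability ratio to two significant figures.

15

Let α = P_Na/P_K. GHK: Vm = 58.8·log₁₀[(Kₒ + α·Naₒ)/(Kᵢ + α·Naᵢ)].
10^(Vm/58.8) = 10^(42.0/58.8) = 5.1795
So 5.1795·(Kᵢ + α·Naᵢ) = Kₒ + α·Naₒ → α = (5.1795·140.0 − 5.94) / (146.0 − 5.1795·18.8)
α = (725.1 − 5.94) / (146.0 − 97.37) = 719.2/48.63 = 14.79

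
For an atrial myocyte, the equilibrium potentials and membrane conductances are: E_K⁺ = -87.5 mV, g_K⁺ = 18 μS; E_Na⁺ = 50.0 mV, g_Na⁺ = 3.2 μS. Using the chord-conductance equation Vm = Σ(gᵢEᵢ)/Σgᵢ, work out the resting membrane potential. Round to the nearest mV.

Σ gᵢEᵢ = 18·(-87.5) + 3.2·(50.0) = -1415.00
Σ gᵢ = 18 + 3.2 = 21.2
Vm = -1415.00 / 21.2 = -66.75 mV

-67 mV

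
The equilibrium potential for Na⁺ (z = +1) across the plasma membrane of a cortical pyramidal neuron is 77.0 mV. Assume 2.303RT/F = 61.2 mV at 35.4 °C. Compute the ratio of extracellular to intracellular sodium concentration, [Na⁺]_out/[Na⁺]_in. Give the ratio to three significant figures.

18.1

log₁₀([out]/[in]) = E·z/(61.2) = 77.0 × 1 / 61.2 = 1.2582
[out]/[in] = 10^(1.2582) = 18.12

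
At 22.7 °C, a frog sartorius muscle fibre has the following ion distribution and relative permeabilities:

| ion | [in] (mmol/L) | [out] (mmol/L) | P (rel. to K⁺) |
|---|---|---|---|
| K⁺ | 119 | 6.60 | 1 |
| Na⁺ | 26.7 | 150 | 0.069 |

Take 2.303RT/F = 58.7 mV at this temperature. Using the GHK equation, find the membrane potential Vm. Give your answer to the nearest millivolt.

-50 mV

Vm = 58.7 · log₁₀[(Σ P·[cation]ₒ + Σ P·[anion]ᵢ) / (Σ P·[cation]ᵢ + Σ P·[anion]ₒ)]
Numerator = 1×6.60 + 0.069×150 = 16.95
Denominator = 1×119 + 0.069×26.7 = 120.8
Vm = 58.7 · log₁₀(0.14027) = 58.7 × (-0.8530) = -50.07 mV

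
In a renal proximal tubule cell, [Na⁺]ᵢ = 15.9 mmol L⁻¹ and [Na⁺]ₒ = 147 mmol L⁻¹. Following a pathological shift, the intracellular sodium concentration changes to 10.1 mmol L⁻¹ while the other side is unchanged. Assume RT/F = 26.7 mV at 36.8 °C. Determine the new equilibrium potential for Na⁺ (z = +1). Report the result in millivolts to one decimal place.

After the shift: [Na⁺]_out = 147, [Na⁺]_in = 10.1 mmol L⁻¹.
E_new = (26.7/1)·ln(147/10.1) = 26.70 · (2.6779) = 71.50 mV

71.5 mV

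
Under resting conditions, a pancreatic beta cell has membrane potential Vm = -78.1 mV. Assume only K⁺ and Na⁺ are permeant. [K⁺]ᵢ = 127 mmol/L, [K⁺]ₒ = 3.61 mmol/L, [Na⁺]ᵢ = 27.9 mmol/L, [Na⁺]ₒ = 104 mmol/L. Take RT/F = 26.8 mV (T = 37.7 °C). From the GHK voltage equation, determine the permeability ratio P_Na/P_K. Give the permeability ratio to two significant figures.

0.032

Let α = P_Na/P_K. GHK: Vm = 26.8·ln[(Kₒ + α·Naₒ)/(Kᵢ + α·Naᵢ)].
e^(Vm/26.8) = e^(-78.1/26.8) = 0.054249
So 0.054249·(Kᵢ + α·Naᵢ) = Kₒ + α·Naₒ → α = (0.054249·127.0 − 3.61) / (104.0 − 0.054249·27.9)
α = (6.89 − 3.61) / (104.0 − 1.514) = 3.28/102.5 = 0.032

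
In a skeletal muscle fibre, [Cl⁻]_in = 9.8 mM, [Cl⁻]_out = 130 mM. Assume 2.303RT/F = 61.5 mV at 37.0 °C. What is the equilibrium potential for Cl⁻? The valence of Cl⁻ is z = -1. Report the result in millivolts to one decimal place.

-69.0 mV

E = (61.5/z) · log₁₀([Cl⁻]_out/[Cl⁻]_in) with z = -1.
For an anion, dividing by z = -1 reverses the sign.
= (61.5/-1) · log₁₀(130/9.8) = -61.50 · log₁₀(13.27)
= -61.50 · (1.1227) = -69.05 mV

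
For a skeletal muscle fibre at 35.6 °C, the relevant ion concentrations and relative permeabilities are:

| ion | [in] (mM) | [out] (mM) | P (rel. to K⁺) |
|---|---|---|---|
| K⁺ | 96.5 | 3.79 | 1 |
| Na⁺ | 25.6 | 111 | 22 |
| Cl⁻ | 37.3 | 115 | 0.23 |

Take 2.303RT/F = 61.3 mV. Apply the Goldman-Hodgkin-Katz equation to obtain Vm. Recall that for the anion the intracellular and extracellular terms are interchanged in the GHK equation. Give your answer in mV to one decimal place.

33.9 mV

Vm = 61.3 · log₁₀[(Σ P·[cation]ₒ + Σ P·[anion]ᵢ) / (Σ P·[cation]ᵢ + Σ P·[anion]ₒ)]
Numerator = 1×3.79 + 22×111 + 0.23×37.3 = 2454
Denominator = 1×96.5 + 22×25.6 + 0.23×115 = 686.2
Vm = 61.3 · log₁₀(3.577) = 61.3 × (0.5535) = 33.93 mV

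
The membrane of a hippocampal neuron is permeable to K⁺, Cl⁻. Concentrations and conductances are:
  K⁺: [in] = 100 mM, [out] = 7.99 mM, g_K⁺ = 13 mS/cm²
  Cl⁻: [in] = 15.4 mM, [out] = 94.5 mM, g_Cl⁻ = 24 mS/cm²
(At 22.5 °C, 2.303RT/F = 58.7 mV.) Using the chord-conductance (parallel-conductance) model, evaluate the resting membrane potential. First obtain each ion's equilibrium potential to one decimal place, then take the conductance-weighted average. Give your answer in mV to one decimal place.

E_K⁺ = (58.7/1)·log₁₀(7.99/100) = -64.4 mV
E_Cl⁻ = (58.7/-1)·log₁₀(94.5/15.4) = -46.3 mV
Vm = (Σ gᵢEᵢ)/(Σ gᵢ) = (13·-64.4 + 24·-46.3) / (13 + 24)
= -1948.40 / 37 = -52.66 mV

-52.7 mV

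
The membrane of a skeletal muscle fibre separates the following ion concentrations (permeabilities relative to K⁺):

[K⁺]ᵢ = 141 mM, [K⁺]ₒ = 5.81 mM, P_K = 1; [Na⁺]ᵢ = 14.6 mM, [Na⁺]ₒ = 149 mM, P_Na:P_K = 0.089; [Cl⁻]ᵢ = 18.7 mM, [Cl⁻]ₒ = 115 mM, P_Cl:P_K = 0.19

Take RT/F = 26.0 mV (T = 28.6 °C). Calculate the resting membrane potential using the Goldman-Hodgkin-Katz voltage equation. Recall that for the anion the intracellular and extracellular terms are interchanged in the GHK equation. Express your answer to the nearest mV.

Vm = 26.0 · ln[(Σ P·[cation]ₒ + Σ P·[anion]ᵢ) / (Σ P·[cation]ᵢ + Σ P·[anion]ₒ)]
Numerator = 1×5.81 + 0.089×149 + 0.19×18.7 = 22.62
Denominator = 1×141 + 0.089×14.6 + 0.19×115 = 164.1
Vm = 26.0 · ln(0.13783) = 26.0 × (-1.9818) = -51.53 mV

-52 mV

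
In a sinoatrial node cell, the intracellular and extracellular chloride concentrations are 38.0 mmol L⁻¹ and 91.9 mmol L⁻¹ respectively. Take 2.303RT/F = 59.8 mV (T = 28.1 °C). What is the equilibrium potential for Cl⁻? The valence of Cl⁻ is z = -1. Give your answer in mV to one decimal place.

E = (59.8/z) · log₁₀([Cl⁻]_out/[Cl⁻]_in) with z = -1.
For an anion, dividing by z = -1 reverses the sign.
= (59.8/-1) · log₁₀(91.9/38.0) = -59.80 · log₁₀(2.418)
= -59.80 · (0.3835) = -22.94 mV

-22.9 mV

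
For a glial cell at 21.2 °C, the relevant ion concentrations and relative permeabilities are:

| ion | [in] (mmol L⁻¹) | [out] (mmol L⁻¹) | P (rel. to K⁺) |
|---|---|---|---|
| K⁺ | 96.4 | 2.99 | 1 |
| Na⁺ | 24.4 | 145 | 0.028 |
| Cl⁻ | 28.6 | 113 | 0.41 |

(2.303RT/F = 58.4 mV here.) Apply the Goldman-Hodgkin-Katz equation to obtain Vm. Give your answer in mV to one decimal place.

-51.6 mV

Vm = 58.4 · log₁₀[(Σ P·[cation]ₒ + Σ P·[anion]ᵢ) / (Σ P·[cation]ᵢ + Σ P·[anion]ₒ)]
Numerator = 1×2.99 + 0.028×145 + 0.41×28.6 = 18.78
Denominator = 1×96.4 + 0.028×24.4 + 0.41×113 = 143.4
Vm = 58.4 · log₁₀(0.13092) = 58.4 × (-0.8830) = -51.57 mV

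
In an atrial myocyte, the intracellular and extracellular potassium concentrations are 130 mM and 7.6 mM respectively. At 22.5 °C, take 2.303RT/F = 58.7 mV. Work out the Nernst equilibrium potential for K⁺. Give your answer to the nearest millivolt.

E = (58.7/z) · log₁₀([K⁺]_out/[K⁺]_in) with z = +1.
= (58.7/1) · log₁₀(7.6/130) = 58.70 · log₁₀(0.05846)
= 58.70 · (-1.2331) = -72.38 mV

-72 mV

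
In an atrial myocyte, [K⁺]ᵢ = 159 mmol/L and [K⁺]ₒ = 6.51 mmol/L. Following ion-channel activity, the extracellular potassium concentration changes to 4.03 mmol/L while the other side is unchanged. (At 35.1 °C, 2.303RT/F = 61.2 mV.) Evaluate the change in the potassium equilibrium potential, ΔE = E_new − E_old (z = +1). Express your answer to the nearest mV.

-13 mV

E_old = (61.2/1)·log₁₀(6.51/159) = -84.93 mV
E_new = (61.2/1)·log₁₀(4.03/159) = -97.68 mV
ΔE = -97.68 − (-84.93) = -12.75 mV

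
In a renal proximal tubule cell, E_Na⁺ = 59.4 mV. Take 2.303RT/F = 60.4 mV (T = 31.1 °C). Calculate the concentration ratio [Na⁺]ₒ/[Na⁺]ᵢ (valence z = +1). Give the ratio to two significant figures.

log₁₀([out]/[in]) = E·z/(60.4) = 59.4 × 1 / 60.4 = 0.9834
[out]/[in] = 10^(0.9834) = 9.626

9.6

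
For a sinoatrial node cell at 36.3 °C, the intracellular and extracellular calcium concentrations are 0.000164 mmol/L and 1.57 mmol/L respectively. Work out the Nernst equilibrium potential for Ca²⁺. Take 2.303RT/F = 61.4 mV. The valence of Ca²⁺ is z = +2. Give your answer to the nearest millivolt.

E = (61.4/z) · log₁₀([Ca²⁺]_out/[Ca²⁺]_in) with z = +2.
= (61.4/2) · log₁₀(1.57/0.000164) = 30.70 · log₁₀(9573)
= 30.70 · (3.9811) = 122.22 mV

122 mV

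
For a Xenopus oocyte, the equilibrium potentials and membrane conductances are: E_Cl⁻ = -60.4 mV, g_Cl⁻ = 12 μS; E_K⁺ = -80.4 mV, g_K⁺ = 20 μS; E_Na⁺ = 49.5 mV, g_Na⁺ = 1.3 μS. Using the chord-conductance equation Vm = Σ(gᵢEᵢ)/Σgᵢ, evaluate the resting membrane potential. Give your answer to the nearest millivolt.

Σ gᵢEᵢ = 12·(-60.4) + 20·(-80.4) + 1.3·(49.5) = -2268.45
Σ gᵢ = 12 + 20 + 1.3 = 33.3
Vm = -2268.45 / 33.3 = -68.12 mV

-68 mV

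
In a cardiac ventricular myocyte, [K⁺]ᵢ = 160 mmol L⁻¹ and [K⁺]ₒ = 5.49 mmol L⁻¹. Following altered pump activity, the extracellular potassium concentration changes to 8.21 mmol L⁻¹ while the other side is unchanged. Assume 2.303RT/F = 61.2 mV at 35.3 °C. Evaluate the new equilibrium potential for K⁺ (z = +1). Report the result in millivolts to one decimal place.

-78.9 mV

After the shift: [K⁺]_out = 8.21, [K⁺]_in = 160 mmol L⁻¹.
E_new = (61.2/1)·log₁₀(8.21/160) = 61.20 · (-1.2898) = -78.93 mV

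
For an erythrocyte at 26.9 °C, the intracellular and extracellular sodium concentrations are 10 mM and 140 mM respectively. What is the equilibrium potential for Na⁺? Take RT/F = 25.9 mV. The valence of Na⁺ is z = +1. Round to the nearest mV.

E = (25.9/z) · ln([Na⁺]_out/[Na⁺]_in) with z = +1.
= (25.9/1) · ln(140/10) = 25.90 · ln(14)
= 25.90 · (2.6391) = 68.35 mV

68 mV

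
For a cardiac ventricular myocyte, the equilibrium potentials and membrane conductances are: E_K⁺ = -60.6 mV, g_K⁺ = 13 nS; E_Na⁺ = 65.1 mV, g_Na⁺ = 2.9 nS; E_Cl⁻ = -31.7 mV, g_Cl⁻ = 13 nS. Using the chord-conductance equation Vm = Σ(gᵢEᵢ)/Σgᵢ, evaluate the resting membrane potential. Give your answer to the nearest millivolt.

-35 mV

Σ gᵢEᵢ = 13·(-60.6) + 2.9·(65.1) + 13·(-31.7) = -1011.11
Σ gᵢ = 13 + 2.9 + 13 = 28.9
Vm = -1011.11 / 28.9 = -34.99 mV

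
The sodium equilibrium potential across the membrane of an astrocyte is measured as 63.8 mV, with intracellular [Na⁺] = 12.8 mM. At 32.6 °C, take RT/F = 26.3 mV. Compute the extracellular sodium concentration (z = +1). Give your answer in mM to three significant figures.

Nernst: E = (26.3/1) · ln([out]/[in]), so ln([out]/[in]) = 63.8 × 1 / 26.3 = 2.4259.
[out]/[in] = e^(2.4259) = 11.31.
[out] = 11.31 × 12.8 = 144.8 mM.

145 mM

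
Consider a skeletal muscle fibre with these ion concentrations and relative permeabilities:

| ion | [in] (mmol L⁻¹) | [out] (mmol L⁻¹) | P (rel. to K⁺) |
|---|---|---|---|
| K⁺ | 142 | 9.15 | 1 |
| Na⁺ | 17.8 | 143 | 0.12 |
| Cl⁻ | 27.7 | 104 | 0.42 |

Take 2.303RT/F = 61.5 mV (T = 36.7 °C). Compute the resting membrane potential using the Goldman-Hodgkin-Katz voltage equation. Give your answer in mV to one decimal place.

Vm = 61.5 · log₁₀[(Σ P·[cation]ₒ + Σ P·[anion]ᵢ) / (Σ P·[cation]ᵢ + Σ P·[anion]ₒ)]
Numerator = 1×9.15 + 0.12×143 + 0.42×27.7 = 37.94
Denominator = 1×142 + 0.12×17.8 + 0.42×104 = 187.8
Vm = 61.5 · log₁₀(0.20203) = 61.5 × (-0.6946) = -42.72 mV

-42.7 mV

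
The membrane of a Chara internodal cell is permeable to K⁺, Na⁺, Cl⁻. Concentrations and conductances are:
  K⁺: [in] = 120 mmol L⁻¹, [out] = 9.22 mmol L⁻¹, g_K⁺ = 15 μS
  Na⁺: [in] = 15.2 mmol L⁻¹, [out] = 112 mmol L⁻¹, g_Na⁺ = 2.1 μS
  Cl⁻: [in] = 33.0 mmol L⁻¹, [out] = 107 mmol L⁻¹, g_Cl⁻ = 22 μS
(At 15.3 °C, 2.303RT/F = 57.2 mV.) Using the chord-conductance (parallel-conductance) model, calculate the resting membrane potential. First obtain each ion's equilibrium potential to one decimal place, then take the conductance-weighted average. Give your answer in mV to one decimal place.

-38.2 mV

E_K⁺ = (57.2/1)·log₁₀(9.22/120) = -63.7 mV
E_Na⁺ = (57.2/1)·log₁₀(112/15.2) = 49.6 mV
E_Cl⁻ = (57.2/-1)·log₁₀(107/33.0) = -29.2 mV
Vm = (Σ gᵢEᵢ)/(Σ gᵢ) = (15·-63.7 + 2.1·49.6 + 22·-29.2) / (15 + 2.1 + 22)
= -1493.74 / 39.1 = -38.20 mV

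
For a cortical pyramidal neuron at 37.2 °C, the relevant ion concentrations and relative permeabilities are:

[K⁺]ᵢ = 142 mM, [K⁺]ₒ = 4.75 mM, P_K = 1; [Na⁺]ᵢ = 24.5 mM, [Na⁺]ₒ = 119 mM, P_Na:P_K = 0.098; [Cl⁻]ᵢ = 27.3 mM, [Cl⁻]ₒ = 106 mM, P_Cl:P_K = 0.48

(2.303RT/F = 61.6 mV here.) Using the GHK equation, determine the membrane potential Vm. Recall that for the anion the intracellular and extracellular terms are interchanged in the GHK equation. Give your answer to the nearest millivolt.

Vm = 61.6 · log₁₀[(Σ P·[cation]ₒ + Σ P·[anion]ᵢ) / (Σ P·[cation]ᵢ + Σ P·[anion]ₒ)]
Numerator = 1×4.75 + 0.098×119 + 0.48×27.3 = 29.52
Denominator = 1×142 + 0.098×24.5 + 0.48×106 = 195.3
Vm = 61.6 · log₁₀(0.15115) = 61.6 × (-0.8206) = -50.55 mV

-51 mV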